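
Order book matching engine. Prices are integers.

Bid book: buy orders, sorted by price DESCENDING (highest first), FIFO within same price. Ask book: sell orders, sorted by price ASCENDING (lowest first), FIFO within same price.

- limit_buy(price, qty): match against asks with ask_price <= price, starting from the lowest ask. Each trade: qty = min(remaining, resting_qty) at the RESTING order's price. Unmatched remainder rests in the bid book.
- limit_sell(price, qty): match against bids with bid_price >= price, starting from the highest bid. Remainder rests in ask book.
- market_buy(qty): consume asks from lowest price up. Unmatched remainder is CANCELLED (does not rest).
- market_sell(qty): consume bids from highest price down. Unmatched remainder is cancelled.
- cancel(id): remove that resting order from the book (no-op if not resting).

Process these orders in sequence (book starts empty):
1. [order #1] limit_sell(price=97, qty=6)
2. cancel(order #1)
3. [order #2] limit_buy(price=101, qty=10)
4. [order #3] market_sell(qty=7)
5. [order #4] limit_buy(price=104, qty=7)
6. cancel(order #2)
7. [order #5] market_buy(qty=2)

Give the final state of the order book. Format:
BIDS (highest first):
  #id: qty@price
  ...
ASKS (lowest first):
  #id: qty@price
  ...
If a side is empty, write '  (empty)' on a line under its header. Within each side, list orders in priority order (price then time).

After op 1 [order #1] limit_sell(price=97, qty=6): fills=none; bids=[-] asks=[#1:6@97]
After op 2 cancel(order #1): fills=none; bids=[-] asks=[-]
After op 3 [order #2] limit_buy(price=101, qty=10): fills=none; bids=[#2:10@101] asks=[-]
After op 4 [order #3] market_sell(qty=7): fills=#2x#3:7@101; bids=[#2:3@101] asks=[-]
After op 5 [order #4] limit_buy(price=104, qty=7): fills=none; bids=[#4:7@104 #2:3@101] asks=[-]
After op 6 cancel(order #2): fills=none; bids=[#4:7@104] asks=[-]
After op 7 [order #5] market_buy(qty=2): fills=none; bids=[#4:7@104] asks=[-]

Answer: BIDS (highest first):
  #4: 7@104
ASKS (lowest first):
  (empty)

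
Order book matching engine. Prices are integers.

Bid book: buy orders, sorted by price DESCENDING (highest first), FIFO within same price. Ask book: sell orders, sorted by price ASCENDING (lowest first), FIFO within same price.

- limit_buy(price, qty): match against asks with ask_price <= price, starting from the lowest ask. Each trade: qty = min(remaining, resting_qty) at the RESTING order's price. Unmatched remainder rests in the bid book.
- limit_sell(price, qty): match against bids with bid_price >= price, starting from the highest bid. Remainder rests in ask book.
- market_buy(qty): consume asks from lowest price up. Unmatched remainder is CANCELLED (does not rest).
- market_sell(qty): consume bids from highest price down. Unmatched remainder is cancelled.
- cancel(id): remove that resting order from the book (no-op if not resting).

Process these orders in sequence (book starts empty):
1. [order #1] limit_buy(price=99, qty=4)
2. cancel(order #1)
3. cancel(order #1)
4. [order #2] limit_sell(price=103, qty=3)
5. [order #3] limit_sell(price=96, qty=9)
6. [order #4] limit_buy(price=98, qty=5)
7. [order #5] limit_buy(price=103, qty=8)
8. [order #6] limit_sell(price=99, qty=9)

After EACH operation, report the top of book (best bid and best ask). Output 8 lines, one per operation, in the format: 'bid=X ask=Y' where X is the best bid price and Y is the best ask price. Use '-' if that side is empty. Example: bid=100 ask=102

Answer: bid=99 ask=-
bid=- ask=-
bid=- ask=-
bid=- ask=103
bid=- ask=96
bid=- ask=96
bid=103 ask=-
bid=- ask=99

Derivation:
After op 1 [order #1] limit_buy(price=99, qty=4): fills=none; bids=[#1:4@99] asks=[-]
After op 2 cancel(order #1): fills=none; bids=[-] asks=[-]
After op 3 cancel(order #1): fills=none; bids=[-] asks=[-]
After op 4 [order #2] limit_sell(price=103, qty=3): fills=none; bids=[-] asks=[#2:3@103]
After op 5 [order #3] limit_sell(price=96, qty=9): fills=none; bids=[-] asks=[#3:9@96 #2:3@103]
After op 6 [order #4] limit_buy(price=98, qty=5): fills=#4x#3:5@96; bids=[-] asks=[#3:4@96 #2:3@103]
After op 7 [order #5] limit_buy(price=103, qty=8): fills=#5x#3:4@96 #5x#2:3@103; bids=[#5:1@103] asks=[-]
After op 8 [order #6] limit_sell(price=99, qty=9): fills=#5x#6:1@103; bids=[-] asks=[#6:8@99]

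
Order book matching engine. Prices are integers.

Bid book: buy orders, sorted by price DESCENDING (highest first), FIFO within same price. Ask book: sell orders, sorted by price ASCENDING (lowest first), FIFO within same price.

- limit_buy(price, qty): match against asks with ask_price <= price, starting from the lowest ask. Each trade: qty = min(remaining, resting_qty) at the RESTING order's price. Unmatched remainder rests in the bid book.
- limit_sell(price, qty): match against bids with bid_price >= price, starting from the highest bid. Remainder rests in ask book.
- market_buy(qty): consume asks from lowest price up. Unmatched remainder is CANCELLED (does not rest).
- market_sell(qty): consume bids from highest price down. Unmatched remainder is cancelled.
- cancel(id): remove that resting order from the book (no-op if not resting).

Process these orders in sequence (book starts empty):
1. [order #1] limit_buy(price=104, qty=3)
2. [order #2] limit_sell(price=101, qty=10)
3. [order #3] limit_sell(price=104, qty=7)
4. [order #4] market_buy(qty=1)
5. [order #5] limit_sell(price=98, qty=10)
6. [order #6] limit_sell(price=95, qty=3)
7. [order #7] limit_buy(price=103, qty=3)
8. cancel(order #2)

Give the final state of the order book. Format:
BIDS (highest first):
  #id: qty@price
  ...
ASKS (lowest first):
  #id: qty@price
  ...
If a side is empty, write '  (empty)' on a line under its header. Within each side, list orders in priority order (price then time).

After op 1 [order #1] limit_buy(price=104, qty=3): fills=none; bids=[#1:3@104] asks=[-]
After op 2 [order #2] limit_sell(price=101, qty=10): fills=#1x#2:3@104; bids=[-] asks=[#2:7@101]
After op 3 [order #3] limit_sell(price=104, qty=7): fills=none; bids=[-] asks=[#2:7@101 #3:7@104]
After op 4 [order #4] market_buy(qty=1): fills=#4x#2:1@101; bids=[-] asks=[#2:6@101 #3:7@104]
After op 5 [order #5] limit_sell(price=98, qty=10): fills=none; bids=[-] asks=[#5:10@98 #2:6@101 #3:7@104]
After op 6 [order #6] limit_sell(price=95, qty=3): fills=none; bids=[-] asks=[#6:3@95 #5:10@98 #2:6@101 #3:7@104]
After op 7 [order #7] limit_buy(price=103, qty=3): fills=#7x#6:3@95; bids=[-] asks=[#5:10@98 #2:6@101 #3:7@104]
After op 8 cancel(order #2): fills=none; bids=[-] asks=[#5:10@98 #3:7@104]

Answer: BIDS (highest first):
  (empty)
ASKS (lowest first):
  #5: 10@98
  #3: 7@104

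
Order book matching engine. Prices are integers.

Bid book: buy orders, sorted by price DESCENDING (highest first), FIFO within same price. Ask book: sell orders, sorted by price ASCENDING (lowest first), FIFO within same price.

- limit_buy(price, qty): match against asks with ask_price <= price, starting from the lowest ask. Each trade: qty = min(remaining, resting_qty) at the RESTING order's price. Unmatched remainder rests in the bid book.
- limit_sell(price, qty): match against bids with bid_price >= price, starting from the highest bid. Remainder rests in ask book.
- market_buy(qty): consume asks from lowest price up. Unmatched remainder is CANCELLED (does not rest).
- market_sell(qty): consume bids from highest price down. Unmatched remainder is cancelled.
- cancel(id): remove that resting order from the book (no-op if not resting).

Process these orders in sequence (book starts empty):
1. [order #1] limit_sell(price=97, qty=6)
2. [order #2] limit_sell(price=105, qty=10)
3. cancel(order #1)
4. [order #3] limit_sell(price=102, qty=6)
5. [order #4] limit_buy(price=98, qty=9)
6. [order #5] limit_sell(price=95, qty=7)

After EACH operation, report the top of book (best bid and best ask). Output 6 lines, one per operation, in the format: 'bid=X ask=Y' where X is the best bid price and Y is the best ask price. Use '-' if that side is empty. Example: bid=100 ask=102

Answer: bid=- ask=97
bid=- ask=97
bid=- ask=105
bid=- ask=102
bid=98 ask=102
bid=98 ask=102

Derivation:
After op 1 [order #1] limit_sell(price=97, qty=6): fills=none; bids=[-] asks=[#1:6@97]
After op 2 [order #2] limit_sell(price=105, qty=10): fills=none; bids=[-] asks=[#1:6@97 #2:10@105]
After op 3 cancel(order #1): fills=none; bids=[-] asks=[#2:10@105]
After op 4 [order #3] limit_sell(price=102, qty=6): fills=none; bids=[-] asks=[#3:6@102 #2:10@105]
After op 5 [order #4] limit_buy(price=98, qty=9): fills=none; bids=[#4:9@98] asks=[#3:6@102 #2:10@105]
After op 6 [order #5] limit_sell(price=95, qty=7): fills=#4x#5:7@98; bids=[#4:2@98] asks=[#3:6@102 #2:10@105]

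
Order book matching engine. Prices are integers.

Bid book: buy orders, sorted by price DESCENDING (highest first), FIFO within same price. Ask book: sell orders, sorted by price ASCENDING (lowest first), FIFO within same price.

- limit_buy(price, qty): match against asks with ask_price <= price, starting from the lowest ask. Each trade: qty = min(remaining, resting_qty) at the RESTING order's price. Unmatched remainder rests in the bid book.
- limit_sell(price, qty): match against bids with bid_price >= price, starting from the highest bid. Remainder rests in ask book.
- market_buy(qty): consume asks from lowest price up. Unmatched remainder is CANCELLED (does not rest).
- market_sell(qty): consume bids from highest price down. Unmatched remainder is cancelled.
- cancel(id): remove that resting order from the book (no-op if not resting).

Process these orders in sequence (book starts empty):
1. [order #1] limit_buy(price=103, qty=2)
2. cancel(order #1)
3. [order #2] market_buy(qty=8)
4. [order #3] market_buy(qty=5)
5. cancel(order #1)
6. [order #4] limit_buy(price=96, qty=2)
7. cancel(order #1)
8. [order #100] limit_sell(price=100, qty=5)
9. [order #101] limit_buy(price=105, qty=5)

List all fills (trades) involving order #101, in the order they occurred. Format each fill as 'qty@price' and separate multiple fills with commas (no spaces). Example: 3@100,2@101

Answer: 5@100

Derivation:
After op 1 [order #1] limit_buy(price=103, qty=2): fills=none; bids=[#1:2@103] asks=[-]
After op 2 cancel(order #1): fills=none; bids=[-] asks=[-]
After op 3 [order #2] market_buy(qty=8): fills=none; bids=[-] asks=[-]
After op 4 [order #3] market_buy(qty=5): fills=none; bids=[-] asks=[-]
After op 5 cancel(order #1): fills=none; bids=[-] asks=[-]
After op 6 [order #4] limit_buy(price=96, qty=2): fills=none; bids=[#4:2@96] asks=[-]
After op 7 cancel(order #1): fills=none; bids=[#4:2@96] asks=[-]
After op 8 [order #100] limit_sell(price=100, qty=5): fills=none; bids=[#4:2@96] asks=[#100:5@100]
After op 9 [order #101] limit_buy(price=105, qty=5): fills=#101x#100:5@100; bids=[#4:2@96] asks=[-]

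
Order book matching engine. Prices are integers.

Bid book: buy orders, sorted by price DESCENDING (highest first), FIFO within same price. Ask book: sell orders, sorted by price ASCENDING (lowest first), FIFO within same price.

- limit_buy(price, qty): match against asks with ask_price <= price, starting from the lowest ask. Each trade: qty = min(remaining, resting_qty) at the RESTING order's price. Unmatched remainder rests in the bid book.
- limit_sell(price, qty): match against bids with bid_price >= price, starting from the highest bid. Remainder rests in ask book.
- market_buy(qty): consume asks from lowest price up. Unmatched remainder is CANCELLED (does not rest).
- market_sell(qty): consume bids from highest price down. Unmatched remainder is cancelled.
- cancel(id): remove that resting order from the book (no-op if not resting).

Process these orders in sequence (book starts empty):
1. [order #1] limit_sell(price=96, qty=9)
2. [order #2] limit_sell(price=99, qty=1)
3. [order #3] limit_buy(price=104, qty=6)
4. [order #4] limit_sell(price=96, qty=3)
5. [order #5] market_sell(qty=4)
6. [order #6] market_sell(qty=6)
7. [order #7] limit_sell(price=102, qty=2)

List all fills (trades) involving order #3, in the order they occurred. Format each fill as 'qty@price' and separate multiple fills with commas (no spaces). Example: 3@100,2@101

Answer: 6@96

Derivation:
After op 1 [order #1] limit_sell(price=96, qty=9): fills=none; bids=[-] asks=[#1:9@96]
After op 2 [order #2] limit_sell(price=99, qty=1): fills=none; bids=[-] asks=[#1:9@96 #2:1@99]
After op 3 [order #3] limit_buy(price=104, qty=6): fills=#3x#1:6@96; bids=[-] asks=[#1:3@96 #2:1@99]
After op 4 [order #4] limit_sell(price=96, qty=3): fills=none; bids=[-] asks=[#1:3@96 #4:3@96 #2:1@99]
After op 5 [order #5] market_sell(qty=4): fills=none; bids=[-] asks=[#1:3@96 #4:3@96 #2:1@99]
After op 6 [order #6] market_sell(qty=6): fills=none; bids=[-] asks=[#1:3@96 #4:3@96 #2:1@99]
After op 7 [order #7] limit_sell(price=102, qty=2): fills=none; bids=[-] asks=[#1:3@96 #4:3@96 #2:1@99 #7:2@102]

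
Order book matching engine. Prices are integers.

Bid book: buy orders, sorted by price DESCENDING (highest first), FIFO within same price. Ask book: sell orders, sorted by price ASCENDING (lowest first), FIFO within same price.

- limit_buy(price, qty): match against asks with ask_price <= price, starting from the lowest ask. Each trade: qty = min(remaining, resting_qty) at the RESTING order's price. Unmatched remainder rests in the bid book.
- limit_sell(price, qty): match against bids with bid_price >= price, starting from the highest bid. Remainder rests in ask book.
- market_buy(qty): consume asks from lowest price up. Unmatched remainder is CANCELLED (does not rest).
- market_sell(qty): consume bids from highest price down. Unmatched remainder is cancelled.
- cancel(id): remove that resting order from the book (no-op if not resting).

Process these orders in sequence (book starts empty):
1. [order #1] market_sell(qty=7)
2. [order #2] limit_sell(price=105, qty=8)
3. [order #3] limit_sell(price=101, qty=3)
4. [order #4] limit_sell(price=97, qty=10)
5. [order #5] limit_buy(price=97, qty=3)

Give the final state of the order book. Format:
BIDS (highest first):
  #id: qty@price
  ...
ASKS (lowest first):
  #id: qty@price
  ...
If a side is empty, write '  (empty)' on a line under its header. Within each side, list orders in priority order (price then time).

Answer: BIDS (highest first):
  (empty)
ASKS (lowest first):
  #4: 7@97
  #3: 3@101
  #2: 8@105

Derivation:
After op 1 [order #1] market_sell(qty=7): fills=none; bids=[-] asks=[-]
After op 2 [order #2] limit_sell(price=105, qty=8): fills=none; bids=[-] asks=[#2:8@105]
After op 3 [order #3] limit_sell(price=101, qty=3): fills=none; bids=[-] asks=[#3:3@101 #2:8@105]
After op 4 [order #4] limit_sell(price=97, qty=10): fills=none; bids=[-] asks=[#4:10@97 #3:3@101 #2:8@105]
After op 5 [order #5] limit_buy(price=97, qty=3): fills=#5x#4:3@97; bids=[-] asks=[#4:7@97 #3:3@101 #2:8@105]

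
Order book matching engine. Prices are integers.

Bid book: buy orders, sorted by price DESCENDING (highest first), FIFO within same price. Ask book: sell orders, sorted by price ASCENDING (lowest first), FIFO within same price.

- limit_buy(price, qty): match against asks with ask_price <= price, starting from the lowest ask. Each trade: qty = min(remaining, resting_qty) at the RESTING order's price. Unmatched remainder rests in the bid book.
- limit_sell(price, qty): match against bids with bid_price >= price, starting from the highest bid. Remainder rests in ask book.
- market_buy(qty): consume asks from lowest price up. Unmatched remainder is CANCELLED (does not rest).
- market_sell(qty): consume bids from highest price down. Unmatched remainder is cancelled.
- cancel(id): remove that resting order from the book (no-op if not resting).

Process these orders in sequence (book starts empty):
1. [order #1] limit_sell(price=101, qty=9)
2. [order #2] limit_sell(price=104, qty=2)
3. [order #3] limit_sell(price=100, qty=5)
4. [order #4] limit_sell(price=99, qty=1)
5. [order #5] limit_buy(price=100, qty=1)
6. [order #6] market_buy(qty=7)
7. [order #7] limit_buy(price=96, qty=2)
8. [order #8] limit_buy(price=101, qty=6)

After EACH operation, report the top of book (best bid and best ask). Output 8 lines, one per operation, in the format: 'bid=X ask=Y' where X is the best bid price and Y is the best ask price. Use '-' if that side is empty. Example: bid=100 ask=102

Answer: bid=- ask=101
bid=- ask=101
bid=- ask=100
bid=- ask=99
bid=- ask=100
bid=- ask=101
bid=96 ask=101
bid=96 ask=101

Derivation:
After op 1 [order #1] limit_sell(price=101, qty=9): fills=none; bids=[-] asks=[#1:9@101]
After op 2 [order #2] limit_sell(price=104, qty=2): fills=none; bids=[-] asks=[#1:9@101 #2:2@104]
After op 3 [order #3] limit_sell(price=100, qty=5): fills=none; bids=[-] asks=[#3:5@100 #1:9@101 #2:2@104]
After op 4 [order #4] limit_sell(price=99, qty=1): fills=none; bids=[-] asks=[#4:1@99 #3:5@100 #1:9@101 #2:2@104]
After op 5 [order #5] limit_buy(price=100, qty=1): fills=#5x#4:1@99; bids=[-] asks=[#3:5@100 #1:9@101 #2:2@104]
After op 6 [order #6] market_buy(qty=7): fills=#6x#3:5@100 #6x#1:2@101; bids=[-] asks=[#1:7@101 #2:2@104]
After op 7 [order #7] limit_buy(price=96, qty=2): fills=none; bids=[#7:2@96] asks=[#1:7@101 #2:2@104]
After op 8 [order #8] limit_buy(price=101, qty=6): fills=#8x#1:6@101; bids=[#7:2@96] asks=[#1:1@101 #2:2@104]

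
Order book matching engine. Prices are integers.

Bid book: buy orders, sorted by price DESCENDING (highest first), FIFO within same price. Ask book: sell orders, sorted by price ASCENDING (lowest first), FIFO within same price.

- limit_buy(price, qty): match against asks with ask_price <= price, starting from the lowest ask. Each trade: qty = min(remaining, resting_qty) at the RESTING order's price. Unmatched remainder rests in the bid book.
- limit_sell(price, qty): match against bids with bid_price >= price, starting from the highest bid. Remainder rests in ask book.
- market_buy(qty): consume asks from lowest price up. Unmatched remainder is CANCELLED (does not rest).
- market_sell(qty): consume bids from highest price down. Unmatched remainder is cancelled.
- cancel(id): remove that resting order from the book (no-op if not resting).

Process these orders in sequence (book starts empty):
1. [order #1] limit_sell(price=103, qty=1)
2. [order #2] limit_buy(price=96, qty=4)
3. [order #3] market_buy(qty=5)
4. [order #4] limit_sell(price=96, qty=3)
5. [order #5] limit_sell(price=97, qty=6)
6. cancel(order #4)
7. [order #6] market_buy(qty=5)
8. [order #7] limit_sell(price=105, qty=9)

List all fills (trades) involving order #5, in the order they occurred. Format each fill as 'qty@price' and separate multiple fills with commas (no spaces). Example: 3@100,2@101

After op 1 [order #1] limit_sell(price=103, qty=1): fills=none; bids=[-] asks=[#1:1@103]
After op 2 [order #2] limit_buy(price=96, qty=4): fills=none; bids=[#2:4@96] asks=[#1:1@103]
After op 3 [order #3] market_buy(qty=5): fills=#3x#1:1@103; bids=[#2:4@96] asks=[-]
After op 4 [order #4] limit_sell(price=96, qty=3): fills=#2x#4:3@96; bids=[#2:1@96] asks=[-]
After op 5 [order #5] limit_sell(price=97, qty=6): fills=none; bids=[#2:1@96] asks=[#5:6@97]
After op 6 cancel(order #4): fills=none; bids=[#2:1@96] asks=[#5:6@97]
After op 7 [order #6] market_buy(qty=5): fills=#6x#5:5@97; bids=[#2:1@96] asks=[#5:1@97]
After op 8 [order #7] limit_sell(price=105, qty=9): fills=none; bids=[#2:1@96] asks=[#5:1@97 #7:9@105]

Answer: 5@97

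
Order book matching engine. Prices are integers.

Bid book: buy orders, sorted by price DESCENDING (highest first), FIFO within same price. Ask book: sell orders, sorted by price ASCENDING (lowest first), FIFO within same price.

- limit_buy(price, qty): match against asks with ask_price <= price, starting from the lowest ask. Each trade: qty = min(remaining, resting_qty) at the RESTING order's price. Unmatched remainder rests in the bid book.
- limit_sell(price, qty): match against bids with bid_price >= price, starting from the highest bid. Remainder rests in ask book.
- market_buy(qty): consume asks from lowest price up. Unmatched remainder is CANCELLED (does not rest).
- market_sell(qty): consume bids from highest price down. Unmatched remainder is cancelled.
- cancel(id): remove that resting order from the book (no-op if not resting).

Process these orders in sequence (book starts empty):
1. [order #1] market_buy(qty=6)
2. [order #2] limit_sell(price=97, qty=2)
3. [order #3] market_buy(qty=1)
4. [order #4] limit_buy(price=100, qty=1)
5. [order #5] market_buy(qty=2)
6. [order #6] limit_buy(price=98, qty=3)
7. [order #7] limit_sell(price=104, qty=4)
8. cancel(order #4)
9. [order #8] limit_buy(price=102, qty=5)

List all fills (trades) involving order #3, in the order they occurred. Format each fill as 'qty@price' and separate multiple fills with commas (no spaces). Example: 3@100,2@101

After op 1 [order #1] market_buy(qty=6): fills=none; bids=[-] asks=[-]
After op 2 [order #2] limit_sell(price=97, qty=2): fills=none; bids=[-] asks=[#2:2@97]
After op 3 [order #3] market_buy(qty=1): fills=#3x#2:1@97; bids=[-] asks=[#2:1@97]
After op 4 [order #4] limit_buy(price=100, qty=1): fills=#4x#2:1@97; bids=[-] asks=[-]
After op 5 [order #5] market_buy(qty=2): fills=none; bids=[-] asks=[-]
After op 6 [order #6] limit_buy(price=98, qty=3): fills=none; bids=[#6:3@98] asks=[-]
After op 7 [order #7] limit_sell(price=104, qty=4): fills=none; bids=[#6:3@98] asks=[#7:4@104]
After op 8 cancel(order #4): fills=none; bids=[#6:3@98] asks=[#7:4@104]
After op 9 [order #8] limit_buy(price=102, qty=5): fills=none; bids=[#8:5@102 #6:3@98] asks=[#7:4@104]

Answer: 1@97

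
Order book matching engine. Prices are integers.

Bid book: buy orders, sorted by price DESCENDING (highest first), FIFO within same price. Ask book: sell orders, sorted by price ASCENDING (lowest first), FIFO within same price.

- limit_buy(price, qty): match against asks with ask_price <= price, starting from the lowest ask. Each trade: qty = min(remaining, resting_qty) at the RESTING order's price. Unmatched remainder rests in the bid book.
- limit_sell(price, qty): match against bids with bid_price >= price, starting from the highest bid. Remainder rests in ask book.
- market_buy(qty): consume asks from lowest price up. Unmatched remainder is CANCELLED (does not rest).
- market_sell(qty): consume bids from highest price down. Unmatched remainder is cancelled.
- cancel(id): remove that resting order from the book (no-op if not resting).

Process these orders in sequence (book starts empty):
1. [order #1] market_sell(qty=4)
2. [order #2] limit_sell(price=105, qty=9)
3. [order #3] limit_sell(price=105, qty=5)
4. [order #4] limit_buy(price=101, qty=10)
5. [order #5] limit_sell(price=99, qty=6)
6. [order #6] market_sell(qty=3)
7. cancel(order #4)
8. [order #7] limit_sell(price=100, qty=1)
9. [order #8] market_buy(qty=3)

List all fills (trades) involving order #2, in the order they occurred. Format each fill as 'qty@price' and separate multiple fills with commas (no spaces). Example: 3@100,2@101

After op 1 [order #1] market_sell(qty=4): fills=none; bids=[-] asks=[-]
After op 2 [order #2] limit_sell(price=105, qty=9): fills=none; bids=[-] asks=[#2:9@105]
After op 3 [order #3] limit_sell(price=105, qty=5): fills=none; bids=[-] asks=[#2:9@105 #3:5@105]
After op 4 [order #4] limit_buy(price=101, qty=10): fills=none; bids=[#4:10@101] asks=[#2:9@105 #3:5@105]
After op 5 [order #5] limit_sell(price=99, qty=6): fills=#4x#5:6@101; bids=[#4:4@101] asks=[#2:9@105 #3:5@105]
After op 6 [order #6] market_sell(qty=3): fills=#4x#6:3@101; bids=[#4:1@101] asks=[#2:9@105 #3:5@105]
After op 7 cancel(order #4): fills=none; bids=[-] asks=[#2:9@105 #3:5@105]
After op 8 [order #7] limit_sell(price=100, qty=1): fills=none; bids=[-] asks=[#7:1@100 #2:9@105 #3:5@105]
After op 9 [order #8] market_buy(qty=3): fills=#8x#7:1@100 #8x#2:2@105; bids=[-] asks=[#2:7@105 #3:5@105]

Answer: 2@105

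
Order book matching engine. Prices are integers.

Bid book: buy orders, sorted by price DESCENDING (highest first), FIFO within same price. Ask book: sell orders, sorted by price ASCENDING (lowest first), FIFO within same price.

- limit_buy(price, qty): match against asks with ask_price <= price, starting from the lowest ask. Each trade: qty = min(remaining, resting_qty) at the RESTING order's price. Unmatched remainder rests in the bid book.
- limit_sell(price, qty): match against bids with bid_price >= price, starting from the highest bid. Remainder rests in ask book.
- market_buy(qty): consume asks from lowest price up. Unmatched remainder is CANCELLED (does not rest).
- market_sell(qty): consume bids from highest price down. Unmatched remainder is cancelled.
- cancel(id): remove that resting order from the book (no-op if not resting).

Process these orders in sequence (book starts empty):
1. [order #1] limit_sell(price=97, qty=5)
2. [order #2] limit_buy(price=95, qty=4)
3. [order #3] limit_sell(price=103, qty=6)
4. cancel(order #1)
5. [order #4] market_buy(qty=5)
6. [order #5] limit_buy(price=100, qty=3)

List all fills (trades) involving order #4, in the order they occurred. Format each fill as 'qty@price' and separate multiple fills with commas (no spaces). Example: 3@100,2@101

Answer: 5@103

Derivation:
After op 1 [order #1] limit_sell(price=97, qty=5): fills=none; bids=[-] asks=[#1:5@97]
After op 2 [order #2] limit_buy(price=95, qty=4): fills=none; bids=[#2:4@95] asks=[#1:5@97]
After op 3 [order #3] limit_sell(price=103, qty=6): fills=none; bids=[#2:4@95] asks=[#1:5@97 #3:6@103]
After op 4 cancel(order #1): fills=none; bids=[#2:4@95] asks=[#3:6@103]
After op 5 [order #4] market_buy(qty=5): fills=#4x#3:5@103; bids=[#2:4@95] asks=[#3:1@103]
After op 6 [order #5] limit_buy(price=100, qty=3): fills=none; bids=[#5:3@100 #2:4@95] asks=[#3:1@103]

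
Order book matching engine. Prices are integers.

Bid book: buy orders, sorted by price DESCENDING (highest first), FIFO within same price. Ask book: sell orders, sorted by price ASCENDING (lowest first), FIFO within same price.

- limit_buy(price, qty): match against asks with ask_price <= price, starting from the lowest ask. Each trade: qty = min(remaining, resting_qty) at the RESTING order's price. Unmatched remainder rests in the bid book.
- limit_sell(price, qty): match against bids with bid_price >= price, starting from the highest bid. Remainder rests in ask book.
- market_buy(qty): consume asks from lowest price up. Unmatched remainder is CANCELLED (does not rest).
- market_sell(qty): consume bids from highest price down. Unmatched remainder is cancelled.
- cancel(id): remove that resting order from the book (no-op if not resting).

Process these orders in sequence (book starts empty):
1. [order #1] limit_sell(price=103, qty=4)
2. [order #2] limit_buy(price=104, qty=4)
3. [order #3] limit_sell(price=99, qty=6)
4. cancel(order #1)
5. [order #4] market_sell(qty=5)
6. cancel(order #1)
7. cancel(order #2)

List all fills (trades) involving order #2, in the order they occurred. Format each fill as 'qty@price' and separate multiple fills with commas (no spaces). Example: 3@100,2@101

Answer: 4@103

Derivation:
After op 1 [order #1] limit_sell(price=103, qty=4): fills=none; bids=[-] asks=[#1:4@103]
After op 2 [order #2] limit_buy(price=104, qty=4): fills=#2x#1:4@103; bids=[-] asks=[-]
After op 3 [order #3] limit_sell(price=99, qty=6): fills=none; bids=[-] asks=[#3:6@99]
After op 4 cancel(order #1): fills=none; bids=[-] asks=[#3:6@99]
After op 5 [order #4] market_sell(qty=5): fills=none; bids=[-] asks=[#3:6@99]
After op 6 cancel(order #1): fills=none; bids=[-] asks=[#3:6@99]
After op 7 cancel(order #2): fills=none; bids=[-] asks=[#3:6@99]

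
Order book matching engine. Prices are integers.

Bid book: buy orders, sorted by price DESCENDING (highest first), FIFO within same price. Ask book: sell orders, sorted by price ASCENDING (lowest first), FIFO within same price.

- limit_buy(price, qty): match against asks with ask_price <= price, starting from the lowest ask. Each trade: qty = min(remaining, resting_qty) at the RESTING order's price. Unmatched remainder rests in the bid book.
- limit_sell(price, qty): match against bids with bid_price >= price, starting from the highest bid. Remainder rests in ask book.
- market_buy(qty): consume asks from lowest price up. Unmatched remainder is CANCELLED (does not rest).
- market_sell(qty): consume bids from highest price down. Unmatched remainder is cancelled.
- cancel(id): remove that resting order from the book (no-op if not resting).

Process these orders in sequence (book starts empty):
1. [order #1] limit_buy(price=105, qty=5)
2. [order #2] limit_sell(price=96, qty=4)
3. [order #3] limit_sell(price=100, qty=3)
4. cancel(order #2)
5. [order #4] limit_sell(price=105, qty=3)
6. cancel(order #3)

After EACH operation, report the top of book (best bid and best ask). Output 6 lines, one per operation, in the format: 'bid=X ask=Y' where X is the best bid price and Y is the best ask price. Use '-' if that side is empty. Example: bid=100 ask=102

After op 1 [order #1] limit_buy(price=105, qty=5): fills=none; bids=[#1:5@105] asks=[-]
After op 2 [order #2] limit_sell(price=96, qty=4): fills=#1x#2:4@105; bids=[#1:1@105] asks=[-]
After op 3 [order #3] limit_sell(price=100, qty=3): fills=#1x#3:1@105; bids=[-] asks=[#3:2@100]
After op 4 cancel(order #2): fills=none; bids=[-] asks=[#3:2@100]
After op 5 [order #4] limit_sell(price=105, qty=3): fills=none; bids=[-] asks=[#3:2@100 #4:3@105]
After op 6 cancel(order #3): fills=none; bids=[-] asks=[#4:3@105]

Answer: bid=105 ask=-
bid=105 ask=-
bid=- ask=100
bid=- ask=100
bid=- ask=100
bid=- ask=105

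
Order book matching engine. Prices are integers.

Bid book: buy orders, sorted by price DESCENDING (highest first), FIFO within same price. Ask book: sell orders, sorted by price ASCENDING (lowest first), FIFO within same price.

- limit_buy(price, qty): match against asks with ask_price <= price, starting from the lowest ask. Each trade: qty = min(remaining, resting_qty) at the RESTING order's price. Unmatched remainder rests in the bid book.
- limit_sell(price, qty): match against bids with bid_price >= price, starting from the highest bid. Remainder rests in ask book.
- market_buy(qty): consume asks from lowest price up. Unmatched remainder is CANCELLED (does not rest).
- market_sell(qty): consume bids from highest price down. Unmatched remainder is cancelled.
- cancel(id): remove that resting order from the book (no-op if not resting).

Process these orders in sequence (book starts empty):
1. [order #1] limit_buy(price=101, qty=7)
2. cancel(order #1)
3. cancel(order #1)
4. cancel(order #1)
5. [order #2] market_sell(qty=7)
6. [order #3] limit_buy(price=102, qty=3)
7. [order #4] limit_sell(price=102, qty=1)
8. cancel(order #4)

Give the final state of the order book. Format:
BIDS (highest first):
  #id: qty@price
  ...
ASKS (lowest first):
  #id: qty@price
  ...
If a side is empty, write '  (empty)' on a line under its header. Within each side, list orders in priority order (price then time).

Answer: BIDS (highest first):
  #3: 2@102
ASKS (lowest first):
  (empty)

Derivation:
After op 1 [order #1] limit_buy(price=101, qty=7): fills=none; bids=[#1:7@101] asks=[-]
After op 2 cancel(order #1): fills=none; bids=[-] asks=[-]
After op 3 cancel(order #1): fills=none; bids=[-] asks=[-]
After op 4 cancel(order #1): fills=none; bids=[-] asks=[-]
After op 5 [order #2] market_sell(qty=7): fills=none; bids=[-] asks=[-]
After op 6 [order #3] limit_buy(price=102, qty=3): fills=none; bids=[#3:3@102] asks=[-]
After op 7 [order #4] limit_sell(price=102, qty=1): fills=#3x#4:1@102; bids=[#3:2@102] asks=[-]
After op 8 cancel(order #4): fills=none; bids=[#3:2@102] asks=[-]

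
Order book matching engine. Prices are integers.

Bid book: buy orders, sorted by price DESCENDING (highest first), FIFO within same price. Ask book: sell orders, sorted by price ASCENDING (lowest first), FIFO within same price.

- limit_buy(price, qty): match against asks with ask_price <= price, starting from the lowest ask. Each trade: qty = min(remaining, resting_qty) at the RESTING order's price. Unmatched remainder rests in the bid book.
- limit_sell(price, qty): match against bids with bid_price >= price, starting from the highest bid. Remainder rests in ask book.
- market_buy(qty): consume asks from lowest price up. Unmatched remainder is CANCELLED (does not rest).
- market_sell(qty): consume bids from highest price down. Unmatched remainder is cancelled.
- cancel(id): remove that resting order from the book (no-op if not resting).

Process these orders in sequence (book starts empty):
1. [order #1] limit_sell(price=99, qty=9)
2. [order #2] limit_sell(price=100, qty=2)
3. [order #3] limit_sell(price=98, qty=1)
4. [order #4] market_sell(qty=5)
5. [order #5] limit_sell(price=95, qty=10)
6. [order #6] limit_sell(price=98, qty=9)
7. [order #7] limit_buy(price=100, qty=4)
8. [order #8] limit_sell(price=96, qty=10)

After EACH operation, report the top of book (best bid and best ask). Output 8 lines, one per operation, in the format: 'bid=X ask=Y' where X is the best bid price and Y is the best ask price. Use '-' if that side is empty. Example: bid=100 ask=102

After op 1 [order #1] limit_sell(price=99, qty=9): fills=none; bids=[-] asks=[#1:9@99]
After op 2 [order #2] limit_sell(price=100, qty=2): fills=none; bids=[-] asks=[#1:9@99 #2:2@100]
After op 3 [order #3] limit_sell(price=98, qty=1): fills=none; bids=[-] asks=[#3:1@98 #1:9@99 #2:2@100]
After op 4 [order #4] market_sell(qty=5): fills=none; bids=[-] asks=[#3:1@98 #1:9@99 #2:2@100]
After op 5 [order #5] limit_sell(price=95, qty=10): fills=none; bids=[-] asks=[#5:10@95 #3:1@98 #1:9@99 #2:2@100]
After op 6 [order #6] limit_sell(price=98, qty=9): fills=none; bids=[-] asks=[#5:10@95 #3:1@98 #6:9@98 #1:9@99 #2:2@100]
After op 7 [order #7] limit_buy(price=100, qty=4): fills=#7x#5:4@95; bids=[-] asks=[#5:6@95 #3:1@98 #6:9@98 #1:9@99 #2:2@100]
After op 8 [order #8] limit_sell(price=96, qty=10): fills=none; bids=[-] asks=[#5:6@95 #8:10@96 #3:1@98 #6:9@98 #1:9@99 #2:2@100]

Answer: bid=- ask=99
bid=- ask=99
bid=- ask=98
bid=- ask=98
bid=- ask=95
bid=- ask=95
bid=- ask=95
bid=- ask=95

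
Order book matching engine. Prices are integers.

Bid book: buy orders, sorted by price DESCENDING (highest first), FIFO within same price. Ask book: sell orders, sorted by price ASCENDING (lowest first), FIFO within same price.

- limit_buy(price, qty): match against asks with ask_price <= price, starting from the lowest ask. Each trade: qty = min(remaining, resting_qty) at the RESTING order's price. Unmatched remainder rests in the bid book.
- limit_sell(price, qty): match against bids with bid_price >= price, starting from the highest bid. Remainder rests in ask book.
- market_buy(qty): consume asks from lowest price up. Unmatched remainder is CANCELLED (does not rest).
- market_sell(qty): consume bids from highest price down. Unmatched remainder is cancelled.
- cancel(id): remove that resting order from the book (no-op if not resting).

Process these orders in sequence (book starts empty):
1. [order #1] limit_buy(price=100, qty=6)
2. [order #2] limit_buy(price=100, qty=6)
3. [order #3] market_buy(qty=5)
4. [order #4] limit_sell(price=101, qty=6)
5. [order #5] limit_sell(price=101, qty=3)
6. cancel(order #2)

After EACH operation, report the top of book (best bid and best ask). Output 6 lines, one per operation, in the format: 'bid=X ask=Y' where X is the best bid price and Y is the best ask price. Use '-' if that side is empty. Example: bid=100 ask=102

Answer: bid=100 ask=-
bid=100 ask=-
bid=100 ask=-
bid=100 ask=101
bid=100 ask=101
bid=100 ask=101

Derivation:
After op 1 [order #1] limit_buy(price=100, qty=6): fills=none; bids=[#1:6@100] asks=[-]
After op 2 [order #2] limit_buy(price=100, qty=6): fills=none; bids=[#1:6@100 #2:6@100] asks=[-]
After op 3 [order #3] market_buy(qty=5): fills=none; bids=[#1:6@100 #2:6@100] asks=[-]
After op 4 [order #4] limit_sell(price=101, qty=6): fills=none; bids=[#1:6@100 #2:6@100] asks=[#4:6@101]
After op 5 [order #5] limit_sell(price=101, qty=3): fills=none; bids=[#1:6@100 #2:6@100] asks=[#4:6@101 #5:3@101]
After op 6 cancel(order #2): fills=none; bids=[#1:6@100] asks=[#4:6@101 #5:3@101]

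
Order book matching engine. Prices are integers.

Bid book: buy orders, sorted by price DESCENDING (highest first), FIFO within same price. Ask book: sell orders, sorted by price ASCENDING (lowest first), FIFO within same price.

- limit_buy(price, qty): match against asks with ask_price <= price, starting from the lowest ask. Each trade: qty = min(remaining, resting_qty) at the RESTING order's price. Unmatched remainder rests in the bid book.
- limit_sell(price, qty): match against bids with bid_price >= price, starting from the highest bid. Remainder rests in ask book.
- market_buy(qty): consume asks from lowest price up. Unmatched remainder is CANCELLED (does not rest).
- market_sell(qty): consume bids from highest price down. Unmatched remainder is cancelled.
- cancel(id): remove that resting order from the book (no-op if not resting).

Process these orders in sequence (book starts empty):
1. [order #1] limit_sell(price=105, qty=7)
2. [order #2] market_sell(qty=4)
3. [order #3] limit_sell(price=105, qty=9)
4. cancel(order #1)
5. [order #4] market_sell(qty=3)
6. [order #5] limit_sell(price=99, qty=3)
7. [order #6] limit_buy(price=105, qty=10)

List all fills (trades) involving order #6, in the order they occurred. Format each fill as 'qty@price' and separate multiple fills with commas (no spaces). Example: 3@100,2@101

After op 1 [order #1] limit_sell(price=105, qty=7): fills=none; bids=[-] asks=[#1:7@105]
After op 2 [order #2] market_sell(qty=4): fills=none; bids=[-] asks=[#1:7@105]
After op 3 [order #3] limit_sell(price=105, qty=9): fills=none; bids=[-] asks=[#1:7@105 #3:9@105]
After op 4 cancel(order #1): fills=none; bids=[-] asks=[#3:9@105]
After op 5 [order #4] market_sell(qty=3): fills=none; bids=[-] asks=[#3:9@105]
After op 6 [order #5] limit_sell(price=99, qty=3): fills=none; bids=[-] asks=[#5:3@99 #3:9@105]
After op 7 [order #6] limit_buy(price=105, qty=10): fills=#6x#5:3@99 #6x#3:7@105; bids=[-] asks=[#3:2@105]

Answer: 3@99,7@105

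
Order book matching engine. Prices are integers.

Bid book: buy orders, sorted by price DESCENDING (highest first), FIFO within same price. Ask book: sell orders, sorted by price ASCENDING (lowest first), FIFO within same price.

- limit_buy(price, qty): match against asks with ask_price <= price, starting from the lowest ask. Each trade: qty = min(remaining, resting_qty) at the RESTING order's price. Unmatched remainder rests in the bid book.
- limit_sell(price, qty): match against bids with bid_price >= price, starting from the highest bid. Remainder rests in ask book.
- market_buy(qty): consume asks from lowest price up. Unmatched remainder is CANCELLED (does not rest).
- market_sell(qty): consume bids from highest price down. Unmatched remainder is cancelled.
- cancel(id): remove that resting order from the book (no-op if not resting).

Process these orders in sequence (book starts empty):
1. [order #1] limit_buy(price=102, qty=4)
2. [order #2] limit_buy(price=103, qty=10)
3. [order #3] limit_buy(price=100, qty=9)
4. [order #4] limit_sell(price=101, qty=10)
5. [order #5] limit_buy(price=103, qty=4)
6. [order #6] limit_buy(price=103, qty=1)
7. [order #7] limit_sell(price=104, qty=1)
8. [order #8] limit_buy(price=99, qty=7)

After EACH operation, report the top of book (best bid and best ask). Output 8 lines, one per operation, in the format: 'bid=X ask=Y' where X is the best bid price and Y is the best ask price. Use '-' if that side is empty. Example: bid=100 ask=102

Answer: bid=102 ask=-
bid=103 ask=-
bid=103 ask=-
bid=102 ask=-
bid=103 ask=-
bid=103 ask=-
bid=103 ask=104
bid=103 ask=104

Derivation:
After op 1 [order #1] limit_buy(price=102, qty=4): fills=none; bids=[#1:4@102] asks=[-]
After op 2 [order #2] limit_buy(price=103, qty=10): fills=none; bids=[#2:10@103 #1:4@102] asks=[-]
After op 3 [order #3] limit_buy(price=100, qty=9): fills=none; bids=[#2:10@103 #1:4@102 #3:9@100] asks=[-]
After op 4 [order #4] limit_sell(price=101, qty=10): fills=#2x#4:10@103; bids=[#1:4@102 #3:9@100] asks=[-]
After op 5 [order #5] limit_buy(price=103, qty=4): fills=none; bids=[#5:4@103 #1:4@102 #3:9@100] asks=[-]
After op 6 [order #6] limit_buy(price=103, qty=1): fills=none; bids=[#5:4@103 #6:1@103 #1:4@102 #3:9@100] asks=[-]
After op 7 [order #7] limit_sell(price=104, qty=1): fills=none; bids=[#5:4@103 #6:1@103 #1:4@102 #3:9@100] asks=[#7:1@104]
After op 8 [order #8] limit_buy(price=99, qty=7): fills=none; bids=[#5:4@103 #6:1@103 #1:4@102 #3:9@100 #8:7@99] asks=[#7:1@104]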